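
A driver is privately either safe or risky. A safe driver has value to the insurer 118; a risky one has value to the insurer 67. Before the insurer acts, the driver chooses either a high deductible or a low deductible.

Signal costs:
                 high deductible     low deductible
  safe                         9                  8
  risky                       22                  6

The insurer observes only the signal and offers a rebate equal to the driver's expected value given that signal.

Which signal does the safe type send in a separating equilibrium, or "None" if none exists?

Try safe → high deductible, risky → low deductible:
  If types separate, high deductible earns payment 118 and low deductible earns 67.
  Safe: high deductible gives 118 − 9 = 109; low deductible gives 67 − 8 = 59. No deviation. ✓
  Risky: low deductible gives 67 − 6 = 61; high deductible gives 118 − 22 = 96. Would deviate. ✗
Try safe → low deductible, risky → high deductible:
  If types separate, low deductible earns payment 118 and high deductible earns 67.
  Safe: low deductible gives 118 − 8 = 110; high deductible gives 67 − 9 = 58. No deviation. ✓
  Risky: high deductible gives 67 − 22 = 45; low deductible gives 118 − 6 = 112. Would deviate. ✗
Neither assignment is incentive-compatible.

None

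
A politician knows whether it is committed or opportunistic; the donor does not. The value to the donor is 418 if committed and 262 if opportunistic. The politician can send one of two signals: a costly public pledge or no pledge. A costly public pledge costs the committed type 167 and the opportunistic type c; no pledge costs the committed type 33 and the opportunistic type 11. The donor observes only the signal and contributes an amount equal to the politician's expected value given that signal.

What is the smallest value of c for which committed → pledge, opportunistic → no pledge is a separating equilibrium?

Under separation: pledge → committed (pays 418); no pledge → opportunistic (pays 262).
Committed: 418 − 167 = 251 ≥ 262 − 33 = 229. Holds regardless of c. ✓
Opportunistic: 262 − 11 ≥ 418 − c, so c ≥ 418 − 251 = 167.

167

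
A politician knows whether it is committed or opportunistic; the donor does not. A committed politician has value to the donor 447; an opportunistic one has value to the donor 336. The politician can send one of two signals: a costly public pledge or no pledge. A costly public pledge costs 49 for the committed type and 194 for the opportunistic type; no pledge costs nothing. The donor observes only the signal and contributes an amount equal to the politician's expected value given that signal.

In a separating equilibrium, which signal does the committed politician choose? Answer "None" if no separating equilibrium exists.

pledge

Try committed → pledge, opportunistic → no pledge:
  Under separation the donor infers type exactly: pledge → committed (pays 447), no pledge → opportunistic (pays 336).
  Committed: pledge gives 447 − 49 = 398; no pledge gives 336 − 0 = 336. No deviation. ✓
  Opportunistic: no pledge gives 336 − 0 = 336; pledge gives 447 − 194 = 253. No deviation. ✓
Both hold — the committed type sends pledge.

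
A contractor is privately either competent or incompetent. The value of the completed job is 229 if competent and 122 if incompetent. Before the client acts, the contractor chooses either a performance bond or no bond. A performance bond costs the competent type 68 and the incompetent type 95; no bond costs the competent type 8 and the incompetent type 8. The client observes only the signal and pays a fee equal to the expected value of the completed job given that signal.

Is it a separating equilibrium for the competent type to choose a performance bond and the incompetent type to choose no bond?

No

If types separate, bond earns payment 229 and no bond earns 122.
Competent: bond gives 229 − 68 = 161; no bond gives 122 − 8 = 114. No deviation. ✓
Incompetent: no bond gives 122 − 8 = 114; bond gives 229 − 95 = 134. Would deviate. ✗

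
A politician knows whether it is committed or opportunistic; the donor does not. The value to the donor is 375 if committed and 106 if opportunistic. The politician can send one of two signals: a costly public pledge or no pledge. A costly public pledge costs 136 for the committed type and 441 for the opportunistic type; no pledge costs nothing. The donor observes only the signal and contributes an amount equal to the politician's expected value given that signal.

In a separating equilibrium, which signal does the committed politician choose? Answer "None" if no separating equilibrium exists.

pledge

Try committed → pledge, opportunistic → no pledge:
  Under separation the donor infers type exactly: pledge → committed (pays 375), no pledge → opportunistic (pays 106).
  Committed: pledge gives 375 − 136 = 239; no pledge gives 106 − 0 = 106. No deviation. ✓
  Opportunistic: no pledge gives 106 − 0 = 106; pledge gives 375 − 441 = -66. No deviation. ✓
Both hold — the committed type sends pledge.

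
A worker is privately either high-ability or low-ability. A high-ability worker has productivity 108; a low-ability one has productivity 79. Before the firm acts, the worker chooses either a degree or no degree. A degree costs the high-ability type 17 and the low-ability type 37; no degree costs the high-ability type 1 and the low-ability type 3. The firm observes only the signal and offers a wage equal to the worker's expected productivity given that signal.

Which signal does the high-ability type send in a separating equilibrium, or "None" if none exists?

degree

Try high-ability → degree, low-ability → no degree:
  If types separate, degree earns payment 108 and no degree earns 79.
  High-ability: degree gives 108 − 17 = 91; no degree gives 79 − 1 = 78. No deviation. ✓
  Low-ability: no degree gives 79 − 3 = 76; degree gives 108 − 37 = 71. No deviation. ✓
Both hold — the high-ability type sends degree.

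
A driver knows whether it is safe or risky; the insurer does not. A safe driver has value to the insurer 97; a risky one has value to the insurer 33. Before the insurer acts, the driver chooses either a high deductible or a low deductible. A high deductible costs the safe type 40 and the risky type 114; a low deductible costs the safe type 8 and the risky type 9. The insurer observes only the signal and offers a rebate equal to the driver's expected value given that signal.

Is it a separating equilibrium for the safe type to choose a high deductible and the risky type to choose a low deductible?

If types separate, high deductible earns payment 97 and low deductible earns 33.
Safe: high deductible gives 97 − 40 = 57; low deductible gives 33 − 8 = 25. No deviation. ✓
Risky: low deductible gives 33 − 9 = 24; high deductible gives 97 − 114 = -17. No deviation. ✓
Both incentive constraints hold.

Yes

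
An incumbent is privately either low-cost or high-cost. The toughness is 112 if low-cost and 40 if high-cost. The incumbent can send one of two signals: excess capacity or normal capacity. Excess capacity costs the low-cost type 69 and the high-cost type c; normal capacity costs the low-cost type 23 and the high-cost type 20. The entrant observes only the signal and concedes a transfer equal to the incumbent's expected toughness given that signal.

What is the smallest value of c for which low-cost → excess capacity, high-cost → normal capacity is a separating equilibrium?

Under separation: excess capacity → low-cost (pays 112); normal capacity → high-cost (pays 40).
Low-cost: 112 − 69 = 43 ≥ 40 − 23 = 17. Holds regardless of c. ✓
High-cost: 40 − 20 ≥ 112 − c, so c ≥ 112 − 20 = 92.

92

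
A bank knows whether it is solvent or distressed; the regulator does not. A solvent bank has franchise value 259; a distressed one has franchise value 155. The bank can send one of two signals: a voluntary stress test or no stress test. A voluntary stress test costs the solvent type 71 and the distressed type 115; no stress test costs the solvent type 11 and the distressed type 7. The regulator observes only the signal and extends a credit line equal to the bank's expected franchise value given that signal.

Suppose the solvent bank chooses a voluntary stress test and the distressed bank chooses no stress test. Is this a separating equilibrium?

Yes

Under separation the regulator infers type exactly: stress test → solvent (pays 259), no stress test → distressed (pays 155).
Solvent: stress test gives 259 − 71 = 188; no stress test gives 155 − 11 = 144. No deviation. ✓
Distressed: no stress test gives 155 − 7 = 148; stress test gives 259 − 115 = 144. No deviation. ✓
Both incentive constraints hold.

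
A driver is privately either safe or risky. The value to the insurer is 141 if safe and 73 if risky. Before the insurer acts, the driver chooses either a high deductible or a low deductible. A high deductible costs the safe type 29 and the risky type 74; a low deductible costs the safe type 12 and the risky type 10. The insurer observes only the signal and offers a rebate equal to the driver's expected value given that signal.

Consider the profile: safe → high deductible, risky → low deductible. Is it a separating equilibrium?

No

If types separate, high deductible earns payment 141 and low deductible earns 73.
Safe: high deductible gives 141 − 29 = 112; low deductible gives 73 − 12 = 61. No deviation. ✓
Risky: low deductible gives 73 − 10 = 63; high deductible gives 141 − 74 = 67. Would deviate. ✗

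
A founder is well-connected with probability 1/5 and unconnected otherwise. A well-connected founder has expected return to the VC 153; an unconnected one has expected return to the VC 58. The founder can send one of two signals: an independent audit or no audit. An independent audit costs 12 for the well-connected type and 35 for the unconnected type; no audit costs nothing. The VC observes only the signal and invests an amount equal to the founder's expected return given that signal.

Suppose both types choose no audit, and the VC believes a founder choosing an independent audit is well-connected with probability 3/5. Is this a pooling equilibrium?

On the equilibrium path (no audit) the VC holds the prior 1/5 and pays 1/5·153 + 4/5·58 = 77. Off-path (audit) belief 3/5 gives 3/5·153 + 2/5·58 = 115.
Well-connected: no audit gives 77 − 0 = 77; audit gives 115 − 12 = 103. Deviates. ✗
Unconnected: no audit gives 77 − 0 = 77; audit gives 115 − 35 = 80. Deviates. ✗

No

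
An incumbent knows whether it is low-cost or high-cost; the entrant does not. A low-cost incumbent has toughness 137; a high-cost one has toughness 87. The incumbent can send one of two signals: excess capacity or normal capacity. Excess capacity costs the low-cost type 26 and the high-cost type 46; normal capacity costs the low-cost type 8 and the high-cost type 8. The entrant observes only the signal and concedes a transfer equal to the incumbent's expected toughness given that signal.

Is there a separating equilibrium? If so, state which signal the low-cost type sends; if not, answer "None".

Try low-cost → excess capacity, high-cost → normal capacity:
  If types separate, excess capacity earns payment 137 and normal capacity earns 87.
  Low-cost: excess capacity gives 137 − 26 = 111; normal capacity gives 87 − 8 = 79. No deviation. ✓
  High-cost: normal capacity gives 87 − 8 = 79; excess capacity gives 137 − 46 = 91. Would deviate. ✗
Try low-cost → normal capacity, high-cost → excess capacity:
  If types separate, normal capacity earns payment 137 and excess capacity earns 87.
  Low-cost: normal capacity gives 137 − 8 = 129; excess capacity gives 87 − 26 = 61. No deviation. ✓
  High-cost: excess capacity gives 87 − 46 = 41; normal capacity gives 137 − 8 = 129. Would deviate. ✗
Neither assignment is incentive-compatible.

None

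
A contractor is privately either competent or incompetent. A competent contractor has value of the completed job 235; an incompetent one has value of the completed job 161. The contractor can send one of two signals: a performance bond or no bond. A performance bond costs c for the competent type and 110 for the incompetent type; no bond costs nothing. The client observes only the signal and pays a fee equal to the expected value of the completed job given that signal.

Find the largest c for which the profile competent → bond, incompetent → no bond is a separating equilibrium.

Under separation: bond → competent (pays 235); no bond → incompetent (pays 161).
Incompetent: 161 − 0 = 161 ≥ 235 − 110 = 125. Holds regardless of c. ✓
Competent: 235 − c ≥ 161 − 0, so c ≤ 235 − 161 = 74.

74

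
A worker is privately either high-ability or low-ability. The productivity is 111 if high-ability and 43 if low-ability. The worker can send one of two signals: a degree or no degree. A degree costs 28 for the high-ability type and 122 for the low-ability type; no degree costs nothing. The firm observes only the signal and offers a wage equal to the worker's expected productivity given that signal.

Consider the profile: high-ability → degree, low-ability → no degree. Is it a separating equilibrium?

If types separate, degree earns payment 111 and no degree earns 43.
High-ability: degree gives 111 − 28 = 83; no degree gives 43 − 0 = 43. No deviation. ✓
Low-ability: no degree gives 43 − 0 = 43; degree gives 111 − 122 = -11. No deviation. ✓
Neither type gains from mimicking the other.

Yes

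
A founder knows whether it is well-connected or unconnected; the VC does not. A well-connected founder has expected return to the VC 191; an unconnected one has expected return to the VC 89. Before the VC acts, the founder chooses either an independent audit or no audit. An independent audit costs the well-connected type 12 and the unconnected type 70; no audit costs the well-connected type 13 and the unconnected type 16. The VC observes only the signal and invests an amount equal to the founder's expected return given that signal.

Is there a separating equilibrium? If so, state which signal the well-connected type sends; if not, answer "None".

None

Try well-connected → audit, unconnected → no audit:
  Under separation the VC infers type exactly: audit → well-connected (pays 191), no audit → unconnected (pays 89).
  Well-connected: audit gives 191 − 12 = 179; no audit gives 89 − 13 = 76. No deviation. ✓
  Unconnected: no audit gives 89 − 16 = 73; audit gives 191 − 70 = 121. Would deviate. ✗
Try well-connected → no audit, unconnected → audit:
  Under separation the VC infers type exactly: no audit → well-connected (pays 191), audit → unconnected (pays 89).
  Well-connected: no audit gives 191 − 13 = 178; audit gives 89 − 12 = 77. No deviation. ✓
  Unconnected: audit gives 89 − 70 = 19; no audit gives 191 − 16 = 175. Would deviate. ✗
Neither assignment is incentive-compatible.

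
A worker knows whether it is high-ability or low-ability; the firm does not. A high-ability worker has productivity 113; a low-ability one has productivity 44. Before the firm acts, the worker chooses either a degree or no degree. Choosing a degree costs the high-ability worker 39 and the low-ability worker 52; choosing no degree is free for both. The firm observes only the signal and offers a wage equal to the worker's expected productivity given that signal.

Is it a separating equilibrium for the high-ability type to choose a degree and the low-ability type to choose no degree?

No

If types separate, degree earns payment 113 and no degree earns 44.
High-ability: degree gives 113 − 39 = 74; no degree gives 44 − 0 = 44. No deviation. ✓
Low-ability: no degree gives 44 − 0 = 44; degree gives 113 − 52 = 61. Would deviate. ✗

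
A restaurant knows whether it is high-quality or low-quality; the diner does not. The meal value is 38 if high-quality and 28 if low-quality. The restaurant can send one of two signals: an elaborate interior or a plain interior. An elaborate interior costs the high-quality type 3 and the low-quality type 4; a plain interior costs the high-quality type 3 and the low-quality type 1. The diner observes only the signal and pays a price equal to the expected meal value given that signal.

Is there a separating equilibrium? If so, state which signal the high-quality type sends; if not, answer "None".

None

Try high-quality → elaborate interior, low-quality → plain interior:
  Under separation the diner infers type exactly: elaborate interior → high-quality (pays 38), plain interior → low-quality (pays 28).
  High-quality: elaborate interior gives 38 − 3 = 35; plain interior gives 28 − 3 = 25. No deviation. ✓
  Low-quality: plain interior gives 28 − 1 = 27; elaborate interior gives 38 − 4 = 34. Would deviate. ✗
Try high-quality → plain interior, low-quality → elaborate interior:
  Under separation the diner infers type exactly: plain interior → high-quality (pays 38), elaborate interior → low-quality (pays 28).
  High-quality: plain interior gives 38 − 3 = 35; elaborate interior gives 28 − 3 = 25. No deviation. ✓
  Low-quality: elaborate interior gives 28 − 4 = 24; plain interior gives 38 − 1 = 37. Would deviate. ✗
Neither assignment is incentive-compatible.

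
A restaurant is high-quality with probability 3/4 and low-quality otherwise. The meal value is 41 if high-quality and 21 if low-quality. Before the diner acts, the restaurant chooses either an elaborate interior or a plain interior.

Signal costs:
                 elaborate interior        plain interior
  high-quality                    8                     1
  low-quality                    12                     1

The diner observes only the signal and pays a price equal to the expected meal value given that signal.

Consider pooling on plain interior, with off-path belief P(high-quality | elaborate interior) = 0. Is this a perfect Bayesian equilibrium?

Yes

At the pooled signal (plain interior) the diner holds the prior 3/4 and pays 3/4·41 + 1/4·21 = 36. Off-path (elaborate interior) belief 0 gives 0·41 + 1·21 = 21.
High-quality: plain interior gives 36 − 1 = 35; elaborate interior gives 21 − 8 = 13. Stays. ✓
Low-quality: plain interior gives 36 − 1 = 35; elaborate interior gives 21 − 12 = 9. Stays. ✓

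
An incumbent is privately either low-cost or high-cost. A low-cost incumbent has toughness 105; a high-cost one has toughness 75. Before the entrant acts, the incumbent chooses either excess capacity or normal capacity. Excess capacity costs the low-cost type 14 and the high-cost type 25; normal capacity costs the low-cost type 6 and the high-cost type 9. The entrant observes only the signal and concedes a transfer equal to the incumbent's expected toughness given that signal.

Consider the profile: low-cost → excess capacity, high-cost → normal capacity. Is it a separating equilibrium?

No

Under separation the entrant infers type exactly: excess capacity → low-cost (pays 105), normal capacity → high-cost (pays 75).
Low-cost: excess capacity gives 105 − 14 = 91; normal capacity gives 75 − 6 = 69. No deviation. ✓
High-cost: normal capacity gives 75 − 9 = 66; excess capacity gives 105 − 25 = 80. Would deviate. ✗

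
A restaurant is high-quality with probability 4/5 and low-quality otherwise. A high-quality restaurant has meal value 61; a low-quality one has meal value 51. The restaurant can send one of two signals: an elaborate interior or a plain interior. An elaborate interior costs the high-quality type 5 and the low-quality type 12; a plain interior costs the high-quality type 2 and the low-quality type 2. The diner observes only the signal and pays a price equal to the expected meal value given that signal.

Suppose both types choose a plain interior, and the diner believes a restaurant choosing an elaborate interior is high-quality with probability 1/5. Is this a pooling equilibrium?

Yes

At the pooled signal (plain interior) the diner holds the prior 4/5 and pays 4/5·61 + 1/5·51 = 59. Off-path (elaborate interior) belief 1/5 gives 1/5·61 + 4/5·51 = 53.
High-quality: plain interior gives 59 − 2 = 57; elaborate interior gives 53 − 5 = 48. Stays. ✓
Low-quality: plain interior gives 59 − 2 = 57; elaborate interior gives 53 − 12 = 41. Stays. ✓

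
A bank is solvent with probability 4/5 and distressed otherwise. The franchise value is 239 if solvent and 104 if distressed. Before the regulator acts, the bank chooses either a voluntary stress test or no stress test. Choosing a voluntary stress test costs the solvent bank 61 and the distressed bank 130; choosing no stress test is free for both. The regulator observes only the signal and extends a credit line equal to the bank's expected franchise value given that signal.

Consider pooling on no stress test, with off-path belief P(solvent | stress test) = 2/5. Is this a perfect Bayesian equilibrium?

On the equilibrium path (no stress test) the regulator holds the prior 4/5 and pays 4/5·239 + 1/5·104 = 212. Off-path (stress test) belief 2/5 gives 2/5·239 + 3/5·104 = 158.
Solvent: no stress test gives 212 − 0 = 212; stress test gives 158 − 61 = 97. Stays. ✓
Distressed: no stress test gives 212 − 0 = 212; stress test gives 158 − 130 = 28. Stays. ✓
Beliefs are Bayes-consistent on-path and both types best-respond.

Yes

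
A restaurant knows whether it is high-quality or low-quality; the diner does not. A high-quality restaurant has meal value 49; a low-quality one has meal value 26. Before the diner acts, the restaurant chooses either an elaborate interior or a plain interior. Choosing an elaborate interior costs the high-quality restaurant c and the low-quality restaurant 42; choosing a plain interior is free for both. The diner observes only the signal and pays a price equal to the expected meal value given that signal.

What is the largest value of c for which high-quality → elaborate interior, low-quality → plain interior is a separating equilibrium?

Under separation: elaborate interior → high-quality (pays 49); plain interior → low-quality (pays 26).
Low-quality: 26 − 0 = 26 ≥ 49 − 42 = 7. Holds regardless of c. ✓
High-quality: 49 − c ≥ 26 − 0, so c ≤ 49 − 26 = 23.

23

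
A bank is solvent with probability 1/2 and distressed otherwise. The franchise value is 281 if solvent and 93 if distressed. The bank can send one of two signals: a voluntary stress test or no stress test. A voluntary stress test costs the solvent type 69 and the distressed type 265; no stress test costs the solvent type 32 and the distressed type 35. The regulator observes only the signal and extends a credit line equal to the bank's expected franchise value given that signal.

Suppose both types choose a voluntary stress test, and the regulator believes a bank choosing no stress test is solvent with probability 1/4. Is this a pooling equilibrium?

At the pooled signal (stress test) the regulator holds the prior 1/2 and pays 1/2·281 + 1/2·93 = 187. Off-path (no stress test) belief 1/4 gives 1/4·281 + 3/4·93 = 140.
Solvent: stress test gives 187 − 69 = 118; no stress test gives 140 − 32 = 108. Stays. ✓
Distressed: stress test gives 187 − 265 = -78; no stress test gives 140 − 35 = 105. Deviates. ✗

No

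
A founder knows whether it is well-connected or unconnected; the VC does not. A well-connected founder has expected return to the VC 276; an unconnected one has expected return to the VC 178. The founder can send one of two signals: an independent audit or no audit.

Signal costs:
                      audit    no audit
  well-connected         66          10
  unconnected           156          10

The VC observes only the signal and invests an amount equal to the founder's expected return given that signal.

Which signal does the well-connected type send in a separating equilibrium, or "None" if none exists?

Try well-connected → audit, unconnected → no audit:
  If types separate, audit earns payment 276 and no audit earns 178.
  Well-connected: audit gives 276 − 66 = 210; no audit gives 178 − 10 = 168. No deviation. ✓
  Unconnected: no audit gives 178 − 10 = 168; audit gives 276 − 156 = 120. No deviation. ✓
Both hold — the well-connected type sends audit.

audit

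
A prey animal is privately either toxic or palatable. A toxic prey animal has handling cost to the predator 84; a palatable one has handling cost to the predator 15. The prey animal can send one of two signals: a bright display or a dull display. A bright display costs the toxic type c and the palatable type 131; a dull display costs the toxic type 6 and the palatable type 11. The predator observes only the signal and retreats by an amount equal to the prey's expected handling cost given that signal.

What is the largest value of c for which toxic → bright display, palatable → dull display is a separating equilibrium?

75

Under separation: bright display → toxic (pays 84); dull display → palatable (pays 15).
Palatable: 15 − 11 = 4 ≥ 84 − 131 = -47. Holds regardless of c. ✓
Toxic: 84 − c ≥ 15 − 6, so c ≤ 84 − 9 = 75.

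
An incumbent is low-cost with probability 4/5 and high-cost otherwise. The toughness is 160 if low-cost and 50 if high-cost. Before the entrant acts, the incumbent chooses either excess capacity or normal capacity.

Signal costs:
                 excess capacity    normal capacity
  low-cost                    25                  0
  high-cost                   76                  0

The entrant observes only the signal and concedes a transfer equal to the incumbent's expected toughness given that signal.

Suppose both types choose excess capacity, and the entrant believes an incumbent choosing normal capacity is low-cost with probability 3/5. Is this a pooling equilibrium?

At the pooled signal (excess capacity) the entrant holds the prior 4/5 and pays 4/5·160 + 1/5·50 = 138. Off-path (normal capacity) belief 3/5 gives 3/5·160 + 2/5·50 = 116.
Low-cost: excess capacity gives 138 − 25 = 113; normal capacity gives 116 − 0 = 116. Deviates. ✗
High-cost: excess capacity gives 138 − 76 = 62; normal capacity gives 116 − 0 = 116. Deviates. ✗

No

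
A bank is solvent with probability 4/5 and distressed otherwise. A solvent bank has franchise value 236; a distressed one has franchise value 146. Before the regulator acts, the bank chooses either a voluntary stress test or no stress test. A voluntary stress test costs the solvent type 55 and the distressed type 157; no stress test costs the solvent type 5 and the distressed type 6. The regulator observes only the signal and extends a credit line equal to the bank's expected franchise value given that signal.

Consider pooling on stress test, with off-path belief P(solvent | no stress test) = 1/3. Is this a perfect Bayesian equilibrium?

No

On the equilibrium path (stress test) the regulator holds the prior 4/5 and pays 4/5·236 + 1/5·146 = 218. Off-path (no stress test) belief 1/3 gives 1/3·236 + 2/3·146 = 176.
Solvent: stress test gives 218 − 55 = 163; no stress test gives 176 − 5 = 171. Deviates. ✗
Distressed: stress test gives 218 − 157 = 61; no stress test gives 176 − 6 = 170. Deviates. ✗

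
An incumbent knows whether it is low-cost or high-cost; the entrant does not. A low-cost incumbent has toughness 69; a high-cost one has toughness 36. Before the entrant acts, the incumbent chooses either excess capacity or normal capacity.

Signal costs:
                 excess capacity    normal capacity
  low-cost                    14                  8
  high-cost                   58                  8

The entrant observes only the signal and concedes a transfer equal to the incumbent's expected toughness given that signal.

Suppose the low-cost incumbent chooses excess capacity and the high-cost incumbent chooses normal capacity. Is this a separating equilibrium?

Yes

Under separation the entrant infers type exactly: excess capacity → low-cost (pays 69), normal capacity → high-cost (pays 36).
Low-cost: excess capacity gives 69 − 14 = 55; normal capacity gives 36 − 8 = 28. No deviation. ✓
High-cost: normal capacity gives 36 − 8 = 28; excess capacity gives 69 − 58 = 11. No deviation. ✓
Both incentive constraints hold.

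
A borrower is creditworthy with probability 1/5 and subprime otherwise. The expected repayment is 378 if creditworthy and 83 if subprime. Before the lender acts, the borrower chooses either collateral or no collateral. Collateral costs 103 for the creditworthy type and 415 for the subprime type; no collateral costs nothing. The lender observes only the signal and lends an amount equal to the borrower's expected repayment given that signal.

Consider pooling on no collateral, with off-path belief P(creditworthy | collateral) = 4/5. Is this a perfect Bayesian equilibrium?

On the equilibrium path (no collateral) the lender holds the prior 1/5 and pays 1/5·378 + 4/5·83 = 142. Off-path (collateral) belief 4/5 gives 4/5·378 + 1/5·83 = 319.
Creditworthy: no collateral gives 142 − 0 = 142; collateral gives 319 − 103 = 216. Deviates. ✗
Subprime: no collateral gives 142 − 0 = 142; collateral gives 319 − 415 = -96. Stays. ✓

No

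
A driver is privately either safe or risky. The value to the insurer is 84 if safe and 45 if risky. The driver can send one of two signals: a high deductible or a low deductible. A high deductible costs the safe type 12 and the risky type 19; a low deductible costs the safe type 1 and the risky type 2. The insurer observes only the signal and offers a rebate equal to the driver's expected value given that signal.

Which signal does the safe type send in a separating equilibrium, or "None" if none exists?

Try safe → high deductible, risky → low deductible:
  If types separate, high deductible earns payment 84 and low deductible earns 45.
  Safe: high deductible gives 84 − 12 = 72; low deductible gives 45 − 1 = 44. No deviation. ✓
  Risky: low deductible gives 45 − 2 = 43; high deductible gives 84 − 19 = 65. Would deviate. ✗
Try safe → low deductible, risky → high deductible:
  If types separate, low deductible earns payment 84 and high deductible earns 45.
  Safe: low deductible gives 84 − 1 = 83; high deductible gives 45 − 12 = 33. No deviation. ✓
  Risky: high deductible gives 45 − 19 = 26; low deductible gives 84 − 2 = 82. Would deviate. ✗
Neither assignment is incentive-compatible.

None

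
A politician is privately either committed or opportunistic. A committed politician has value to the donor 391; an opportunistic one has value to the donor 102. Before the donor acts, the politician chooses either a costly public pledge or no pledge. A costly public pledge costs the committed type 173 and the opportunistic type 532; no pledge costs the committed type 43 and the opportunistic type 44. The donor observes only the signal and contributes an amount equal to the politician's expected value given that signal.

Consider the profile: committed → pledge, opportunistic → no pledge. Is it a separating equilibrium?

Yes

If types separate, pledge earns payment 391 and no pledge earns 102.
Committed: pledge gives 391 − 173 = 218; no pledge gives 102 − 43 = 59. No deviation. ✓
Opportunistic: no pledge gives 102 − 44 = 58; pledge gives 391 − 532 = -141. No deviation. ✓
Both incentive constraints hold.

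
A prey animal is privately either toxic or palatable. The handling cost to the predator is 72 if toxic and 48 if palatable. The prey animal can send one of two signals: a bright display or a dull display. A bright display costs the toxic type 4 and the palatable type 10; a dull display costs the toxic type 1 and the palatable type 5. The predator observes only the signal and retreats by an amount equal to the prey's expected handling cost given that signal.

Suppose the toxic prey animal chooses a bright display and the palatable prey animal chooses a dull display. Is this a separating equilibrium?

No

Under separation the predator infers type exactly: bright display → toxic (pays 72), dull display → palatable (pays 48).
Toxic: bright display gives 72 − 4 = 68; dull display gives 48 − 1 = 47. No deviation. ✓
Palatable: dull display gives 48 − 5 = 43; bright display gives 72 − 10 = 62. Would deviate. ✗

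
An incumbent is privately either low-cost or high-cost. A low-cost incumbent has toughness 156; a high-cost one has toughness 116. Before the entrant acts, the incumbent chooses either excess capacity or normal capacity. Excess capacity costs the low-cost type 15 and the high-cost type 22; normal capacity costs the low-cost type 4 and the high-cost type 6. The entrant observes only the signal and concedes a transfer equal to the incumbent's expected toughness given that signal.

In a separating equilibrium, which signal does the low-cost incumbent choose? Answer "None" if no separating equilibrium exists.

None

Try low-cost → excess capacity, high-cost → normal capacity:
  If types separate, excess capacity earns payment 156 and normal capacity earns 116.
  Low-cost: excess capacity gives 156 − 15 = 141; normal capacity gives 116 − 4 = 112. No deviation. ✓
  High-cost: normal capacity gives 116 − 6 = 110; excess capacity gives 156 − 22 = 134. Would deviate. ✗
Try low-cost → normal capacity, high-cost → excess capacity:
  If types separate, normal capacity earns payment 156 and excess capacity earns 116.
  Low-cost: normal capacity gives 156 − 4 = 152; excess capacity gives 116 − 15 = 101. No deviation. ✓
  High-cost: excess capacity gives 116 − 22 = 94; normal capacity gives 156 − 6 = 150. Would deviate. ✗
Neither assignment is incentive-compatible.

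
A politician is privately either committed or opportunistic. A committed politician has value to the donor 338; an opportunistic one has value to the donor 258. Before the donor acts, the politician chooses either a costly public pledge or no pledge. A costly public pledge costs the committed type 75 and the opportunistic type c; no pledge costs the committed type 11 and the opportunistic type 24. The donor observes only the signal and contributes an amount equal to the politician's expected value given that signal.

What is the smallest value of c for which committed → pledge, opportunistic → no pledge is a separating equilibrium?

Under separation: pledge → committed (pays 338); no pledge → opportunistic (pays 258).
Committed: 338 − 75 = 263 ≥ 258 − 11 = 247. Holds regardless of c. ✓
Opportunistic: 258 − 24 ≥ 338 − c, so c ≥ 338 − 234 = 104.

104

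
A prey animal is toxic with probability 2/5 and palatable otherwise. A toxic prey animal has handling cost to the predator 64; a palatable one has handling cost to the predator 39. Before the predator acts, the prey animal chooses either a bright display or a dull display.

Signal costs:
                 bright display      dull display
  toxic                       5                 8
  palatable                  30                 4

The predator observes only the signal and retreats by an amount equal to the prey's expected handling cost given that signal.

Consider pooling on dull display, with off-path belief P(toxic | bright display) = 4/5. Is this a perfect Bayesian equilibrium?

No

At the pooled signal (dull display) the predator holds the prior 2/5 and pays 2/5·64 + 3/5·39 = 49. Off-path (bright display) belief 4/5 gives 4/5·64 + 1/5·39 = 59.
Toxic: dull display gives 49 − 8 = 41; bright display gives 59 − 5 = 54. Deviates. ✗
Palatable: dull display gives 49 − 4 = 45; bright display gives 59 − 30 = 29. Stays. ✓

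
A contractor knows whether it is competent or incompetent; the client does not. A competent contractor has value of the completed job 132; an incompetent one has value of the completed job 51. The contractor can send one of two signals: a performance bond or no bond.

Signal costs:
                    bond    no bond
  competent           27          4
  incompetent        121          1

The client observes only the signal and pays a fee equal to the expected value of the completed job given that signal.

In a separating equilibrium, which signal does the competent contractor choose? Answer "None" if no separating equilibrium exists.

bond

Try competent → bond, incompetent → no bond:
  Under separation the client infers type exactly: bond → competent (pays 132), no bond → incompetent (pays 51).
  Competent: bond gives 132 − 27 = 105; no bond gives 51 − 4 = 47. No deviation. ✓
  Incompetent: no bond gives 51 − 1 = 50; bond gives 132 − 121 = 11. No deviation. ✓
Both hold — the competent type sends bond.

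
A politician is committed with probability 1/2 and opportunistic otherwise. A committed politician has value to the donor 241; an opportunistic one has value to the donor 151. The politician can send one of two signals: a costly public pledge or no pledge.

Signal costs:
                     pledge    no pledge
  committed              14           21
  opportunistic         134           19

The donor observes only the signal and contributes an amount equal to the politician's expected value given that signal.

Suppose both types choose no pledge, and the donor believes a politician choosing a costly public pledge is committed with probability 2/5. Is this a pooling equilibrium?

Yes

At the pooled signal (no pledge) the donor holds the prior 1/2 and pays 1/2·241 + 1/2·151 = 196. Off-path (pledge) belief 2/5 gives 2/5·241 + 3/5·151 = 187.
Committed: no pledge gives 196 − 21 = 175; pledge gives 187 − 14 = 173. Stays. ✓
Opportunistic: no pledge gives 196 − 19 = 177; pledge gives 187 − 134 = 53. Stays. ✓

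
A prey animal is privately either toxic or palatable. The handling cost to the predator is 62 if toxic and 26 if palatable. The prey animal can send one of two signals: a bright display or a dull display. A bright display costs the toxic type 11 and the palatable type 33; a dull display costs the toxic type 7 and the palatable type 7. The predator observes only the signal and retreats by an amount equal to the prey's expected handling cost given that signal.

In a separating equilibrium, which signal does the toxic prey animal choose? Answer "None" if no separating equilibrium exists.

Try toxic → bright display, palatable → dull display:
  If types separate, bright display earns payment 62 and dull display earns 26.
  Toxic: bright display gives 62 − 11 = 51; dull display gives 26 − 7 = 19. No deviation. ✓
  Palatable: dull display gives 26 − 7 = 19; bright display gives 62 − 33 = 29. Would deviate. ✗
Try toxic → dull display, palatable → bright display:
  If types separate, dull display earns payment 62 and bright display earns 26.
  Toxic: dull display gives 62 − 7 = 55; bright display gives 26 − 11 = 15. No deviation. ✓
  Palatable: bright display gives 26 − 33 = -7; dull display gives 62 − 7 = 55. Would deviate. ✗
Neither assignment is incentive-compatible.

None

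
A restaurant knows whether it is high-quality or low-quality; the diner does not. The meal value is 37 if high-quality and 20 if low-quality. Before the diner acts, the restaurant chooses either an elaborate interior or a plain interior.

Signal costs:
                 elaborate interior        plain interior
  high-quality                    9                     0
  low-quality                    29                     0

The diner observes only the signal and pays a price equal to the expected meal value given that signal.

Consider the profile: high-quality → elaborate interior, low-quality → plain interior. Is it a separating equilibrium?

Yes

If types separate, elaborate interior earns payment 37 and plain interior earns 20.
High-quality: elaborate interior gives 37 − 9 = 28; plain interior gives 20 − 0 = 20. No deviation. ✓
Low-quality: plain interior gives 20 − 0 = 20; elaborate interior gives 37 − 29 = 8. No deviation. ✓
Neither type gains from mimicking the other.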